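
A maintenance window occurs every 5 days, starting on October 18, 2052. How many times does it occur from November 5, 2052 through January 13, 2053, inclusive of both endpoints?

Occurrences land 5·i days after October 18, 2052 for i = 0, 1, 2, …
November 5, 2052 is 18 days after the start; 18 ÷ 5 = 3 remainder 3; since the remainder is 3, round up to i = 4. First occurrence in the window: #5 on November 7, 2052 (4×5 = 20 days in).
January 13, 2053 is 87 days after the start; 87 ÷ 5 = 17 remainder 2. Last occurrence in the window: #18 on January 11, 2053.
Occurrences #5 through #18: 14 in total.

14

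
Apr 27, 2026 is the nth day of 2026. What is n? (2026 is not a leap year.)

117

Days in months before Apr: 31 + 28 + 31 = 90.
Plus 27 days into Apr → day 117.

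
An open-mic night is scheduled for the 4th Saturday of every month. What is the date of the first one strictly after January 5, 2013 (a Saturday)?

January 2013 starts on a Tuesday; its first Saturday is the 5th, so the 4th Saturday is the 26th — January 26, 2013.
January 26, 2013 is after January 5, 2013, so that is the next one.

January 26, 2013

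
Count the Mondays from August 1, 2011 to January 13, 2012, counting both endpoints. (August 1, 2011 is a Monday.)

August 1, 2011 is a Monday; the first Monday on or after it is August 1, 2011.
From August 1, 2011 to January 13, 2012: 30 + 30 + 31 + 30 + 31 + 13 = 165 days (rest of August, September, October, November, December, January).
165 ÷ 7 = 23 full weeks with remainder 4, so 23 more Mondays after the first → 24.

24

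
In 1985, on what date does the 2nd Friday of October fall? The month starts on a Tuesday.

October 1985 begins on a Tuesday, so the first Friday is October 4 (3 days later).
The 2nd Friday is 1 weeks later: 4 + 7 = 11.

1985-10-11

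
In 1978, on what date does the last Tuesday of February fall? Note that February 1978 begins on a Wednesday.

1978-02-28

February 1978 begins on a Wednesday, so the first Tuesday is February 7 (6 days later).
February 1978 has 28 days. Adding weeks: 7, 14, 21, 28 — the last one ≤ 28 is the 28th.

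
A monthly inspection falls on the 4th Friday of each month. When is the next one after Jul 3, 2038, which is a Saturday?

Jul 23, 2038

Jul 2038 starts on a Thursday; its first Friday is the 2nd, so the 4th Friday is the 23rd — Jul 23, 2038.
Jul 23, 2038 is after Jul 3, 2038, so that is the next one.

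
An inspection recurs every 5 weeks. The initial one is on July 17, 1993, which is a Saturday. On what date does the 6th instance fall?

The 6th occurrence is 5 intervals after the first: 5 × 35 = 175 days after July 17, 1993.
July has 31 days — 14 days to the end of July leaves 161.
August has 31 days (130 left).
September has 30 days (100 left).
October has 31 days (69 left).
November has 30 days (39 left).
December has 31 days (8 left).
8 days into January → January 8, 1994.

January 8, 1994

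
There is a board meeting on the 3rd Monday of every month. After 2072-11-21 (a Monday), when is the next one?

2072-12-19

November 2072 starts on a Tuesday; its first Monday is the 7th, so the 3rd Monday is the 21st — 2072-11-21.
That is not after 2072-11-21, so look at December 2072.
December 2072 starts on a Thursday; its first Monday is the 5th, so the 3rd Monday is the 19th — 2072-12-19.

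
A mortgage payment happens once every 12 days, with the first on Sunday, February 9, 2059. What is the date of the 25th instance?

The 25th occurrence is 24 intervals after the first: 24 × 12 = 288 days after February 9, 2059.
February has 28 days — 19 days to the end of February leaves 269.
March has 31 days (238 left).
April has 30 days (208 left).
May has 31 days (177 left).
June has 30 days (147 left).
July has 31 days (116 left).
August has 31 days (85 left).
September has 30 days (55 left).
October has 31 days (24 left).
24 days into November → November 24, 2059.

November 24, 2059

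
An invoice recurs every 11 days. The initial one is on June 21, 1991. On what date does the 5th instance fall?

August 4, 1991

The 5th occurrence is 4 intervals after the first: 4 × 11 = 44 days after June 21, 1991.
June has 30 days — 9 days to the end of June leaves 35.
July has 31 days (4 left).
4 days into August → August 4, 1991.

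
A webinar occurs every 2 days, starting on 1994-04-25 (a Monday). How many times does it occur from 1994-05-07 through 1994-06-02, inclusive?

14

Occurrences land 2·i days after 1994-04-25 for i = 0, 1, 2, …
1994-05-07 is 12 days after the start; 12 ÷ 2 = 6 remainder 0. First occurrence in the window: #7 on 1994-05-07 (6×2 = 12 days in).
1994-06-02 is 38 days after the start; 38 ÷ 2 = 19 remainder 0. Last occurrence in the window: #20 on 1994-06-02.
Occurrences #7 through #20: 14 in total.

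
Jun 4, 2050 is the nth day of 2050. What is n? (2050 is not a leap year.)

155

Days in months before Jun: 31 + 28 + 31 + 30 + 31 = 151.
Plus 4 days into Jun → day 155.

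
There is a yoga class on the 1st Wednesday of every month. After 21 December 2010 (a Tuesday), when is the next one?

5 January 2011

December 2010 starts on a Wednesday, so its 1st Wednesday is 1 December 2010.
That is not after 21 December 2010, so look at January 2011.
January 2011 starts on a Saturday, so its 1st Wednesday is 5 January 2011 (4 days in).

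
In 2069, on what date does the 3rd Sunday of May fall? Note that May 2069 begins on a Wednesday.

19 May 2069

May 2069 begins on a Wednesday, so the first Sunday is May 5 (4 days later).
The 3rd Sunday is 2 weeks later: 5 + 14 = 19.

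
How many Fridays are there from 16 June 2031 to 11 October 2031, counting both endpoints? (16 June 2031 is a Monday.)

17

16 June 2031 is a Monday; the first Friday on or after it is 20 June 2031 (4 days later).
From 20 June 2031 to 11 October 2031: 10 + 31 + 31 + 30 + 11 = 113 days (rest of June, July, August, September, October).
113 ÷ 7 = 16 full weeks with remainder 1, so 16 more Fridays after the first → 17.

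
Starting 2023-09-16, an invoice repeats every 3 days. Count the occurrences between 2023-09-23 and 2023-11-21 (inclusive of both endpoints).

Occurrences land 3·i days after 2023-09-16 for i = 0, 1, 2, …
2023-09-23 is 7 days after the start; 7 ÷ 3 = 2 remainder 1; since the remainder is 1, round up to i = 3. First occurrence in the window: #4 on 2023-09-25 (3×3 = 9 days in).
2023-11-21 is 66 days after the start; 66 ÷ 3 = 22 remainder 0. Last occurrence in the window: #23 on 2023-11-21.
Occurrences #4 through #23: 20 in total.

20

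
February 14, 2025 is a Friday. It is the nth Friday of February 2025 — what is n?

Day 14 falls in week ⌈14/7⌉ of the month.
Days 1–7 hold the 1st Friday, 8–14 the 2nd, 15–21 the 3rd, 22–28 the 4th, 29–31 the 5th.
14 is in the range for the 2nd.

2nd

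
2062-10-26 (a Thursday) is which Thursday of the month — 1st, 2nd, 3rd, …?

4th

Day 26 falls in week ⌈26/7⌉ of the month.
Days 1–7 hold the 1st Thursday, 8–14 the 2nd, 15–21 the 3rd, 22–28 the 4th, 29–31 the 5th.
26 is in the range for the 4th.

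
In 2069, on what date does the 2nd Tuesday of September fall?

September 10, 2069

The first Tuesday of September 2069 is September 3.
The 2nd Tuesday is 1 weeks later: 3 + 7 = 10.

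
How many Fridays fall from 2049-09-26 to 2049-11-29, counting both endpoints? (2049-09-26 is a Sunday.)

9

2049-09-26 is a Sunday; the first Friday on or after it is 2049-10-01 (5 days later).
From 2049-10-01 to 2049-11-29: 30 + 29 = 59 days (rest of October, November).
59 ÷ 7 = 8 full weeks with remainder 3, so 8 more Fridays after the first → 9.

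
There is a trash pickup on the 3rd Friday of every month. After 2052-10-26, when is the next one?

October 2052 starts on a Tuesday; its first Friday is the 4th, so the 3rd Friday is the 18th — 2052-10-18.
That is not after 2052-10-26, so look at November 2052.
November 2052 starts on a Friday; its first Friday is the 1st, so the 3rd Friday is the 15th — 2052-11-15.

2052-11-15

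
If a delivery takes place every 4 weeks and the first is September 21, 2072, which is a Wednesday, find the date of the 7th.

March 8, 2073

The 7th occurrence is 6 intervals after the first: 6 × 28 = 168 days after September 21, 2072.
September has 30 days — 9 days to the end of September leaves 159.
October has 31 days (128 left).
November has 30 days (98 left).
December has 31 days (67 left).
January has 31 days (36 left).
February has 28 days (8 left).
8 days into March → March 8, 2073.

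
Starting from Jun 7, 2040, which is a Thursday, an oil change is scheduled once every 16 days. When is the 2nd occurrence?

Jun 23, 2040

The 2nd occurrence is 1 interval after the first: 1 × 16 = 16 days after Jun 7, 2040.
16 days later is Jun 23, 2040.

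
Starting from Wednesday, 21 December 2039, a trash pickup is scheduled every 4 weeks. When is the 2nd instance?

The 2nd occurrence is 1 interval after the first: 1 × 28 = 28 days after 21 December 2039.
December has 31 days — 10 days to the end of December leaves 18.
18 days into January → 18 January 2040.

18 January 2040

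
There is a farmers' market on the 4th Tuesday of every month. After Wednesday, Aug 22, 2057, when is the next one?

Aug 2057 starts on a Wednesday; its first Tuesday is the 7th, so the 4th Tuesday is the 28th — Aug 28, 2057.
Aug 28, 2057 is after Aug 22, 2057, so that is the next one.

Aug 28, 2057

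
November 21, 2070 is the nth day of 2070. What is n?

Days in months before November: 31 + 28 + 31 + 30 + 31 + 30 + 31 + 31 + 30 + 31 = 304.
Plus 21 days into November → day 325.

325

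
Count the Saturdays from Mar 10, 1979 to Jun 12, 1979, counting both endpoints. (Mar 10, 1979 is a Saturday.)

Mar 10, 1979 is a Saturday; the first Saturday on or after it is Mar 10, 1979.
From Mar 10, 1979 to Jun 12, 1979: 21 + 30 + 31 + 12 = 94 days (rest of Mar, Apr, May, Jun).
94 ÷ 7 = 13 full weeks with remainder 3, so 13 more Saturdays after the first → 14.

14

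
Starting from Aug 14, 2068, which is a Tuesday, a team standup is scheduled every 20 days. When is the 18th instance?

The 18th occurrence is 17 intervals after the first: 17 × 20 = 340 days after Aug 14, 2068.
Aug has 31 days — 17 days to the end of Aug leaves 323.
Sep has 30 days (293 left).
Oct has 31 days (262 left).
Nov has 30 days (232 left).
Dec has 31 days (201 left).
Jan has 31 days (170 left).
Feb has 28 days (142 left).
Mar has 31 days (111 left).
Apr has 30 days (81 left).
May has 31 days (50 left).
Jun has 30 days (20 left).
20 days into Jul → Jul 20, 2069.

Jul 20, 2069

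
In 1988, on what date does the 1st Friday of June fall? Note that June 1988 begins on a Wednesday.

June 1988 begins on a Wednesday, so the first Friday is June 3 (2 days later).

June 3, 1988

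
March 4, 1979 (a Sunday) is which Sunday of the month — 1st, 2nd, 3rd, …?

Day 4 falls in week ⌈4/7⌉ of the month.
Days 1–7 hold the 1st Sunday, 8–14 the 2nd, 15–21 the 3rd, 22–28 the 4th, 29–31 the 5th.
4 is in the range for the 1st.

1st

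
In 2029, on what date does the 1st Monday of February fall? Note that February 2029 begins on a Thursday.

February 2029 begins on a Thursday, so the first Monday is February 5 (4 days later).

February 5, 2029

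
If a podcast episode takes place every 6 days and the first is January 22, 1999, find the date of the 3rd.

February 3, 1999

The 3rd occurrence is 2 intervals after the first: 2 × 6 = 12 days after January 22, 1999.
January has 31 days — 9 days to the end of January leaves 3.
3 days into February → February 3, 1999.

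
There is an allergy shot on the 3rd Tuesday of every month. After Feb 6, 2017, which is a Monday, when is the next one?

Feb 21, 2017

Feb 2017 starts on a Wednesday; its first Tuesday is the 7th, so the 3rd Tuesday is the 21st — Feb 21, 2017.
Feb 21, 2017 is after Feb 6, 2017, so that is the next one.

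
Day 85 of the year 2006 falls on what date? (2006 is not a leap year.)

Jan has 31 days (85 − 31 = 54 remain).
Feb has 28 days (54 − 28 = 26 remain).
26 into Mar → Mar 26.

Mar 26, 2006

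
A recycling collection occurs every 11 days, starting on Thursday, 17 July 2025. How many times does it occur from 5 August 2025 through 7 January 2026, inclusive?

14

Occurrences land 11·i days after 17 July 2025 for i = 0, 1, 2, …
5 August 2025 is 19 days after the start; 19 ÷ 11 = 1 remainder 8; since the remainder is 8, round up to i = 2. First occurrence in the window: #3 on 8 August 2025 (2×11 = 22 days in).
7 January 2026 is 174 days after the start; 174 ÷ 11 = 15 remainder 9. Last occurrence in the window: #16 on 29 December 2025.
Occurrences #3 through #16: 14 in total.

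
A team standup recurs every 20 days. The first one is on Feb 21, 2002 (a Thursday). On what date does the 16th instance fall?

The 16th occurrence is 15 intervals after the first: 15 × 20 = 300 days after Feb 21, 2002.
Feb has 28 days — 7 days to the end of Feb leaves 293.
Mar has 31 days (262 left).
Apr has 30 days (232 left).
May has 31 days (201 left).
Jun has 30 days (171 left).
Jul has 31 days (140 left).
Aug has 31 days (109 left).
Sep has 30 days (79 left).
Oct has 31 days (48 left).
Nov has 30 days (18 left).
18 days into Dec → Dec 18, 2002.

Dec 18, 2002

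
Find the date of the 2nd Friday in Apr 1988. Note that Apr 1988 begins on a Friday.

Apr 8, 1988

Apr 1988 begins on a Friday, so the first Friday is Apr 1.
The 2nd Friday is 1 weeks later: 1 + 7 = 8.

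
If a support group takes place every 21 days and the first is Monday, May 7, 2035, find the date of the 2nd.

The 2nd occurrence is 1 interval after the first: 1 × 21 = 21 days after May 7, 2035.
21 days later is May 28, 2035.

May 28, 2035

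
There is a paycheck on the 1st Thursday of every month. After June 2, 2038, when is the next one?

June 3, 2038

June 2038 starts on a Tuesday, so its 1st Thursday is June 3, 2038 (2 days in).
June 3, 2038 is after June 2, 2038, so that is the next one.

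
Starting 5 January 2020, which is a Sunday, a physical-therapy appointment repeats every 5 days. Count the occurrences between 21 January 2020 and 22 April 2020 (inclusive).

Occurrences land 5·i days after 5 January 2020 for i = 0, 1, 2, …
21 January 2020 is 16 days after the start; 16 ÷ 5 = 3 remainder 1; since the remainder is 1, round up to i = 4. First occurrence in the window: #5 on 25 January 2020 (4×5 = 20 days in).
22 April 2020 is 108 days after the start; 108 ÷ 5 = 21 remainder 3. Last occurrence in the window: #22 on 19 April 2020.
Occurrences #5 through #22: 18 in total.

18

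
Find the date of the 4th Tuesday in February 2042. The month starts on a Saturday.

25 February 2042

February 2042 begins on a Saturday, so the first Tuesday is February 4 (3 days later).
The 4th Tuesday is 3 weeks later: 4 + 21 = 25.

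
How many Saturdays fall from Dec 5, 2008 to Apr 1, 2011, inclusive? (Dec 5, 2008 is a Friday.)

Dec 5, 2008 is a Friday; the first Saturday on or after it is Dec 6, 2008 (1 day later).
From Dec 6, 2008 to Apr 1, 2011: 25 + 365 + 365 + 91 = 846 days (rest of 2008, 2009, 2010, to Apr 1, 2011 in 2011).
846 ÷ 7 = 120 full weeks with remainder 6, so 120 more Saturdays after the first → 121.

121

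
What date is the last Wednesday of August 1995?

August 30, 1995

The first Wednesday of August 1995 is August 2.
August 1995 has 31 days. Adding weeks: 2, 9, 16, 23, 30 — the last one ≤ 31 is the 30th.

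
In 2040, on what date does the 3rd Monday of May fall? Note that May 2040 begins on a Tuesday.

May 2040 begins on a Tuesday, so the first Monday is May 7 (6 days later).
The 3rd Monday is 2 weeks later: 7 + 14 = 21.

21 May 2040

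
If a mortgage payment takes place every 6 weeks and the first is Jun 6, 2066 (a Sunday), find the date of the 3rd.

The 3rd occurrence is 2 intervals after the first: 2 × 42 = 84 days after Jun 6, 2066.
Jun has 30 days — 24 days to the end of Jun leaves 60.
Jul has 31 days (29 left).
29 days into Aug → Aug 29, 2066.

Aug 29, 2066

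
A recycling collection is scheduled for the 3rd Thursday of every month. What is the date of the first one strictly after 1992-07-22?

July 1992 starts on a Wednesday; its first Thursday is the 2nd, so the 3rd Thursday is the 16th — 1992-07-16.
That is not after 1992-07-22, so look at August 1992.
August 1992 starts on a Saturday; its first Thursday is the 6th, so the 3rd Thursday is the 20th — 1992-08-20.

1992-08-20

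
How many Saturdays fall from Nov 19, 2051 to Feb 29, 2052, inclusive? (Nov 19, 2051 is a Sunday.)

Nov 19, 2051 is a Sunday; the first Saturday on or after it is Nov 25, 2051 (6 days later).
From Nov 25, 2051 to Feb 29, 2052: 5 + 31 + 31 + 29 = 96 days (rest of Nov, Dec, Jan, Feb).
96 ÷ 7 = 13 full weeks with remainder 5, so 13 more Saturdays after the first → 14.

14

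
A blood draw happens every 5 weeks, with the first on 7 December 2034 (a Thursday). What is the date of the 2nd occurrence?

11 January 2035

The 2nd occurrence is 1 interval after the first: 1 × 35 = 35 days after 7 December 2034.
December has 31 days — 24 days to the end of December leaves 11.
11 days into January → 11 January 2035.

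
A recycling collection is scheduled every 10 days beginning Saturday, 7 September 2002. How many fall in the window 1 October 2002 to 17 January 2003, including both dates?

Occurrences land 10·i days after 7 September 2002 for i = 0, 1, 2, …
1 October 2002 is 24 days after the start; 24 ÷ 10 = 2 remainder 4; since the remainder is 4, round up to i = 3. First occurrence in the window: #4 on 7 October 2002 (3×10 = 30 days in).
17 January 2003 is 132 days after the start; 132 ÷ 10 = 13 remainder 2. Last occurrence in the window: #14 on 15 January 2003.
Occurrences #4 through #14: 11 in total.

11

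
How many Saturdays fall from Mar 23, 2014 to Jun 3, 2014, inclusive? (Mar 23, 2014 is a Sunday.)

Mar 23, 2014 is a Sunday; the first Saturday on or after it is Mar 29, 2014 (6 days later).
From Mar 29, 2014 to Jun 3, 2014: 2 + 30 + 31 + 3 = 66 days (rest of Mar, Apr, May, Jun).
66 ÷ 7 = 9 full weeks with remainder 3, so 9 more Saturdays after the first → 10.

10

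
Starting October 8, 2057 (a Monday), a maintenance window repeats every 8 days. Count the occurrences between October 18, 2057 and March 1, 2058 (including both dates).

Occurrences land 8·i days after October 8, 2057 for i = 0, 1, 2, …
October 18, 2057 is 10 days after the start; 10 ÷ 8 = 1 remainder 2; since the remainder is 2, round up to i = 2. First occurrence in the window: #3 on October 24, 2057 (2×8 = 16 days in).
March 1, 2058 is 144 days after the start; 144 ÷ 8 = 18 remainder 0. Last occurrence in the window: #19 on March 1, 2058.
Occurrences #3 through #19: 17 in total.

17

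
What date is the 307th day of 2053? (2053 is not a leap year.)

3 November 2053

January has 31 days (307 − 31 = 276 remain).
February has 28 days (276 − 28 = 248 remain).
March has 31 days (248 − 31 = 217 remain).
April has 30 days (217 − 30 = 187 remain).
May has 31 days (187 − 31 = 156 remain).
June has 30 days (156 − 30 = 126 remain).
July has 31 days (126 − 31 = 95 remain).
August has 31 days (95 − 31 = 64 remain).
September has 30 days (64 − 30 = 34 remain).
October has 31 days (34 − 31 = 3 remain).
3 into November → November 3.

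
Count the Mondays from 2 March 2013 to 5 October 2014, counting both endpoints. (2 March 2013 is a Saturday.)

2 March 2013 is a Saturday; the first Monday on or after it is 4 March 2013 (2 days later).
From 4 March 2013 to 5 October 2014: 302 + 278 = 580 days (rest of 2013, to 5 October 2014 in 2014).
580 ÷ 7 = 82 full weeks with remainder 6, so 82 more Mondays after the first → 83.

83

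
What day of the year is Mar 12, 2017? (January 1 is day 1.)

Days in months before Mar: 31 + 28 = 59.
Plus 12 days into Mar → day 71.

71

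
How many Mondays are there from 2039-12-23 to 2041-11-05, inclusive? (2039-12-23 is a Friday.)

2039-12-23 is a Friday; the first Monday on or after it is 2039-12-26 (3 days later).
From 2039-12-26 to 2041-11-05: 5 + 366 + 309 = 680 days (rest of 2039, 2040, to 2041-11-05 in 2041).
680 ÷ 7 = 97 full weeks with remainder 1, so 97 more Mondays after the first → 98.

98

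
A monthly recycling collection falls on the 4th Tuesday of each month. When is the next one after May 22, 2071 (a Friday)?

May 2071 starts on a Friday; its first Tuesday is the 5th, so the 4th Tuesday is the 26th — May 26, 2071.
May 26, 2071 is after May 22, 2071, so that is the next one.

May 26, 2071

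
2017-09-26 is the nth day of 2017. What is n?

269

Days in months before September: 31 + 28 + 31 + 30 + 31 + 30 + 31 + 31 = 243.
Plus 26 days into September → day 269.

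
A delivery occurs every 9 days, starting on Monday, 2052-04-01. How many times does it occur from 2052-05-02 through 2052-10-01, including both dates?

17

Occurrences land 9·i days after 2052-04-01 for i = 0, 1, 2, …
2052-05-02 is 31 days after the start; 31 ÷ 9 = 3 remainder 4; since the remainder is 4, round up to i = 4. First occurrence in the window: #5 on 2052-05-07 (4×9 = 36 days in).
2052-10-01 is 183 days after the start; 183 ÷ 9 = 20 remainder 3. Last occurrence in the window: #21 on 2052-09-28.
Occurrences #5 through #21: 17 in total.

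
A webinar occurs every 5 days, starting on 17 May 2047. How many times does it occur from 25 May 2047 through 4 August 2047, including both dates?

14

Occurrences land 5·i days after 17 May 2047 for i = 0, 1, 2, …
25 May 2047 is 8 days after the start; 8 ÷ 5 = 1 remainder 3; since the remainder is 3, round up to i = 2. First occurrence in the window: #3 on 27 May 2047 (2×5 = 10 days in).
4 August 2047 is 79 days after the start; 79 ÷ 5 = 15 remainder 4. Last occurrence in the window: #16 on 31 July 2047.
Occurrences #3 through #16: 14 in total.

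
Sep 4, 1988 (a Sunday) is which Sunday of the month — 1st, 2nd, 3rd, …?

Day 4 falls in week ⌈4/7⌉ of the month.
Days 1–7 hold the 1st Sunday, 8–14 the 2nd, 15–21 the 3rd, 22–28 the 4th, 29–31 the 5th.
4 is in the range for the 1st.

1st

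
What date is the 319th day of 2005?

2005-11-15

January has 31 days (319 − 31 = 288 remain).
February has 28 days (288 − 28 = 260 remain).
March has 31 days (260 − 31 = 229 remain).
April has 30 days (229 − 30 = 199 remain).
May has 31 days (199 − 31 = 168 remain).
June has 30 days (168 − 30 = 138 remain).
July has 31 days (138 − 31 = 107 remain).
August has 31 days (107 − 31 = 76 remain).
September has 30 days (76 − 30 = 46 remain).
October has 31 days (46 − 31 = 15 remain).
15 into November → November 15.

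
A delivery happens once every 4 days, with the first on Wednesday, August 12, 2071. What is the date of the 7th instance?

The 7th occurrence is 6 intervals after the first: 6 × 4 = 24 days after August 12, 2071.
August has 31 days — 19 days to the end of August leaves 5.
5 days into September → September 5, 2071.

September 5, 2071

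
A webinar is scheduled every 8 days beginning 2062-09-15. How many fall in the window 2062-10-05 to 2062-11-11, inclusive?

Occurrences land 8·i days after 2062-09-15 for i = 0, 1, 2, …
2062-10-05 is 20 days after the start; 20 ÷ 8 = 2 remainder 4; since the remainder is 4, round up to i = 3. First occurrence in the window: #4 on 2062-10-09 (3×8 = 24 days in).
2062-11-11 is 57 days after the start; 57 ÷ 8 = 7 remainder 1. Last occurrence in the window: #8 on 2062-11-10.
Occurrences #4 through #8: 5 in total.

5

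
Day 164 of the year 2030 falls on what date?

June 13, 2030

January has 31 days (164 − 31 = 133 remain).
February has 28 days (133 − 28 = 105 remain).
March has 31 days (105 − 31 = 74 remain).
April has 30 days (74 − 30 = 44 remain).
May has 31 days (44 − 31 = 13 remain).
13 into June → June 13.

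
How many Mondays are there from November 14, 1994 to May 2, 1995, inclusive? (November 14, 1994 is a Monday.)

November 14, 1994 is a Monday; the first Monday on or after it is November 14, 1994.
From November 14, 1994 to May 2, 1995: 16 + 31 + 31 + 28 + 31 + 30 + 2 = 169 days (rest of November, December, January, February, March, April, May).
169 ÷ 7 = 24 full weeks with remainder 1, so 24 more Mondays after the first → 25.

25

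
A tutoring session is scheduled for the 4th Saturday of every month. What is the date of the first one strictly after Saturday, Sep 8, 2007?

Sep 2007 starts on a Saturday; its first Saturday is the 1st, so the 4th Saturday is the 22nd — Sep 22, 2007.
Sep 22, 2007 is after Sep 8, 2007, so that is the next one.

Sep 22, 2007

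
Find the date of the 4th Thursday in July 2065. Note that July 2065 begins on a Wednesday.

23 July 2065

July 2065 begins on a Wednesday, so the first Thursday is July 2 (1 day later).
The 4th Thursday is 3 weeks later: 2 + 21 = 23.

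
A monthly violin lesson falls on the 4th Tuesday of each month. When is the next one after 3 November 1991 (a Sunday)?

November 1991 starts on a Friday; its first Tuesday is the 5th, so the 4th Tuesday is the 26th — 26 November 1991.
26 November 1991 is after 3 November 1991, so that is the next one.

26 November 1991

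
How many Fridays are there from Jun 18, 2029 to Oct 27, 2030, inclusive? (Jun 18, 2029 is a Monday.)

Jun 18, 2029 is a Monday; the first Friday on or after it is Jun 22, 2029 (4 days later).
From Jun 22, 2029 to Oct 27, 2030: 192 + 300 = 492 days (rest of 2029, to Oct 27, 2030 in 2030).
492 ÷ 7 = 70 full weeks with remainder 2, so 70 more Fridays after the first → 71.

71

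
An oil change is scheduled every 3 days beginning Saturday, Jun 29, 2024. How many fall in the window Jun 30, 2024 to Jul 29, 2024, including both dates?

Occurrences land 3·i days after Jun 29, 2024 for i = 0, 1, 2, …
Jun 30, 2024 is 1 day after the start; 1 ÷ 3 = 0 remainder 1; since the remainder is 1, round up to i = 1. First occurrence in the window: #2 on Jul 2, 2024 (1×3 = 3 days in).
Jul 29, 2024 is 30 days after the start; 30 ÷ 3 = 10 remainder 0. Last occurrence in the window: #11 on Jul 29, 2024.
Occurrences #2 through #11: 10 in total.

10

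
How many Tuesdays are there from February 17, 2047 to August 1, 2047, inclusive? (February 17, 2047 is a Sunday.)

February 17, 2047 is a Sunday; the first Tuesday on or after it is February 19, 2047 (2 days later).
From February 19, 2047 to August 1, 2047: 9 + 31 + 30 + 31 + 30 + 31 + 1 = 163 days (rest of February, March, April, May, June, July, August).
163 ÷ 7 = 23 full weeks with remainder 2, so 23 more Tuesdays after the first → 24.

24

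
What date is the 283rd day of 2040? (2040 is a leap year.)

October 9, 2040

January has 31 days (283 − 31 = 252 remain).
February has 29 days (252 − 29 = 223 remain).
March has 31 days (223 − 31 = 192 remain).
April has 30 days (192 − 30 = 162 remain).
May has 31 days (162 − 31 = 131 remain).
June has 30 days (131 − 30 = 101 remain).
July has 31 days (101 − 31 = 70 remain).
August has 31 days (70 − 31 = 39 remain).
September has 30 days (39 − 30 = 9 remain).
9 into October → October 9.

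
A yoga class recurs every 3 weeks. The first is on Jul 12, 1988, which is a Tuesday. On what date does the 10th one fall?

Jan 17, 1989

The 10th occurrence is 9 intervals after the first: 9 × 21 = 189 days after Jul 12, 1988.
Jul has 31 days — 19 days to the end of Jul leaves 170.
Aug has 31 days (139 left).
Sep has 30 days (109 left).
Oct has 31 days (78 left).
Nov has 30 days (48 left).
Dec has 31 days (17 left).
17 days into Jan → Jan 17, 1989.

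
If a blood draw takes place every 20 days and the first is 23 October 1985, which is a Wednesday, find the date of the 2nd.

The 2nd occurrence is 1 interval after the first: 1 × 20 = 20 days after 23 October 1985.
October has 31 days — 8 days to the end of October leaves 12.
12 days into November → 12 November 1985.

12 November 1985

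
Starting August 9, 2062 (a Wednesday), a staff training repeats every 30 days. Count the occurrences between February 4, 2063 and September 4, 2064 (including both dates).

20

Occurrences land 30·i days after August 9, 2062 for i = 0, 1, 2, …
February 4, 2063 is 179 days after the start; 179 ÷ 30 = 5 remainder 29; since the remainder is 29, round up to i = 6. First occurrence in the window: #7 on February 5, 2063 (6×30 = 180 days in).
September 4, 2064 is 757 days after the start; 757 ÷ 30 = 25 remainder 7. Last occurrence in the window: #26 on August 28, 2064.
Occurrences #7 through #26: 20 in total.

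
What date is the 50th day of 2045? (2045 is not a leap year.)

January has 31 days (50 − 31 = 19 remain).
19 into February → February 19.

February 19, 2045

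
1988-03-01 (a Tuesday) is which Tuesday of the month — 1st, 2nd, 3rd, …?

1st

Day 1 falls in week ⌈1/7⌉ of the month.
Days 1–7 hold the 1st Tuesday, 8–14 the 2nd, 15–21 the 3rd, 22–28 the 4th, 29–31 the 5th.
1 is in the range for the 1st.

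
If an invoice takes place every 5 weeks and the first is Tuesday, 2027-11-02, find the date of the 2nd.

2027-12-07

The 2nd occurrence is 1 interval after the first: 1 × 35 = 35 days after 2027-11-02.
November has 30 days — 28 days to the end of November leaves 7.
7 days into December → 2027-12-07.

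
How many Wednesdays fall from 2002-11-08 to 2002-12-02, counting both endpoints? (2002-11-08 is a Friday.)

3

2002-11-08 is a Friday; the first Wednesday on or after it is 2002-11-13 (5 days later).
From 2002-11-13 to 2002-12-02: 17 + 2 = 19 days (rest of November, December).
19 ÷ 7 = 2 full weeks with remainder 5, so 2 more Wednesdays after the first → 3.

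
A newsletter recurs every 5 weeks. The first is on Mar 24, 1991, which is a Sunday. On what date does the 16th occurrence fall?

Aug 30, 1992

The 16th occurrence is 15 intervals after the first: 15 × 35 = 525 days after Mar 24, 1991.
Mar has 31 days — 7 days to the end of Mar leaves 518.
From end of Mar to end of 1991 is 275 days (243 left).
Jan has 31 days (212 left).
Feb has 29 days (183 left).
Mar has 31 days (152 left).
Apr has 30 days (122 left).
May has 31 days (91 left).
Jun has 30 days (61 left).
Jul has 31 days (30 left).
30 days into Aug → Aug 30, 1992.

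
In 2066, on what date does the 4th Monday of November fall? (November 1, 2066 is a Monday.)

November 2066 begins on a Monday, so the first Monday is November 1.
The 4th Monday is 3 weeks later: 1 + 21 = 22.

November 22, 2066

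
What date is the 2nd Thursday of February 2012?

The first Thursday of February 2012 is February 2.
The 2nd Thursday is 1 weeks later: 2 + 7 = 9.

2012-02-09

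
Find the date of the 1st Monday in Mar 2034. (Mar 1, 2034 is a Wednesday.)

Mar 6, 2034

Mar 2034 begins on a Wednesday, so the first Monday is Mar 6 (5 days later).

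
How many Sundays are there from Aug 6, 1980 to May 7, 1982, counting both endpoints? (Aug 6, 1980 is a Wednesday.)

Aug 6, 1980 is a Wednesday; the first Sunday on or after it is Aug 10, 1980 (4 days later).
From Aug 10, 1980 to May 7, 1982: 143 + 365 + 127 = 635 days (rest of 1980, 1981, to May 7, 1982 in 1982).
635 ÷ 7 = 90 full weeks with remainder 5, so 90 more Sundays after the first → 91.

91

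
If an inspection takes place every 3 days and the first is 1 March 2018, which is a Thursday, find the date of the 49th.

23 July 2018

The 49th occurrence is 48 intervals after the first: 48 × 3 = 144 days after 1 March 2018.
March has 31 days — 30 days to the end of March leaves 114.
April has 30 days (84 left).
May has 31 days (53 left).
June has 30 days (23 left).
23 days into July → 23 July 2018.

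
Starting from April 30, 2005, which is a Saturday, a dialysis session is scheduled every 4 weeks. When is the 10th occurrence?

The 10th occurrence is 9 intervals after the first: 9 × 28 = 252 days after April 30, 2005.
April has 30 days — 0 days to the end of April leaves 252.
May has 31 days (221 left).
June has 30 days (191 left).
July has 31 days (160 left).
August has 31 days (129 left).
September has 30 days (99 left).
October has 31 days (68 left).
November has 30 days (38 left).
December has 31 days (7 left).
7 days into January → January 7, 2006.

January 7, 2006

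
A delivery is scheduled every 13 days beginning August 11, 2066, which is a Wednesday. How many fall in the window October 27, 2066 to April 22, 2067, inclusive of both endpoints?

Occurrences land 13·i days after August 11, 2066 for i = 0, 1, 2, …
October 27, 2066 is 77 days after the start; 77 ÷ 13 = 5 remainder 12; since the remainder is 12, round up to i = 6. First occurrence in the window: #7 on October 28, 2066 (6×13 = 78 days in).
April 22, 2067 is 254 days after the start; 254 ÷ 13 = 19 remainder 7. Last occurrence in the window: #20 on April 15, 2067.
Occurrences #7 through #20: 14 in total.

14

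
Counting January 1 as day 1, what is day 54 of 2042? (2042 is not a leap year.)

January has 31 days (54 − 31 = 23 remain).
23 into February → February 23.

February 23, 2042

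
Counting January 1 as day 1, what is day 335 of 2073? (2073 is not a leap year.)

Jan has 31 days (335 − 31 = 304 remain).
Feb has 28 days (304 − 28 = 276 remain).
Mar has 31 days (276 − 31 = 245 remain).
Apr has 30 days (245 − 30 = 215 remain).
May has 31 days (215 − 31 = 184 remain).
Jun has 30 days (184 − 30 = 154 remain).
Jul has 31 days (154 − 31 = 123 remain).
Aug has 31 days (123 − 31 = 92 remain).
Sep has 30 days (92 − 30 = 62 remain).
Oct has 31 days (62 − 31 = 31 remain).
Nov has 30 days (31 − 30 = 1 remain).
1 into Dec → Dec 1.

Dec 1, 2073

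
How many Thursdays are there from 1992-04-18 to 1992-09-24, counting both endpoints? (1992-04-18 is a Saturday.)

1992-04-18 is a Saturday; the first Thursday on or after it is 1992-04-23 (5 days later).
From 1992-04-23 to 1992-09-24: 7 + 31 + 30 + 31 + 31 + 24 = 154 days (rest of April, May, June, July, August, September).
154 ÷ 7 = 22 full weeks with remainder 0, so 22 more Thursdays after the first → 23.

23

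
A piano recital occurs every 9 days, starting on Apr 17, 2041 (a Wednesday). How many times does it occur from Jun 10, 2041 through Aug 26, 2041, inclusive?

9

Occurrences land 9·i days after Apr 17, 2041 for i = 0, 1, 2, …
Jun 10, 2041 is 54 days after the start; 54 ÷ 9 = 6 remainder 0. First occurrence in the window: #7 on Jun 10, 2041 (6×9 = 54 days in).
Aug 26, 2041 is 131 days after the start; 131 ÷ 9 = 14 remainder 5. Last occurrence in the window: #15 on Aug 21, 2041.
Occurrences #7 through #15: 9 in total.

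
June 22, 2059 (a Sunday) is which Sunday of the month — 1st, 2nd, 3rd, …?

4th

Day 22 falls in week ⌈22/7⌉ of the month.
Days 1–7 hold the 1st Sunday, 8–14 the 2nd, 15–21 the 3rd, 22–28 the 4th, 29–31 the 5th.
22 is in the range for the 4th.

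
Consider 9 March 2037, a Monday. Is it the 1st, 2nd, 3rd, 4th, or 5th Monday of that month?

Day 9 falls in week ⌈9/7⌉ of the month.
Days 1–7 hold the 1st Monday, 8–14 the 2nd, 15–21 the 3rd, 22–28 the 4th, 29–31 the 5th.
9 is in the range for the 2nd.

2nd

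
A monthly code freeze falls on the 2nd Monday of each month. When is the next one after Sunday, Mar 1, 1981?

Mar 1981 starts on a Sunday; its first Monday is the 2nd, so the 2nd Monday is the 9th — Mar 9, 1981.
Mar 9, 1981 is after Mar 1, 1981, so that is the next one.

Mar 9, 1981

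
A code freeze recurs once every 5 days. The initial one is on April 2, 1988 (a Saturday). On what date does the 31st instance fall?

The 31st occurrence is 30 intervals after the first: 30 × 5 = 150 days after April 2, 1988.
April has 30 days — 28 days to the end of April leaves 122.
May has 31 days (91 left).
June has 30 days (61 left).
July has 31 days (30 left).
30 days into August → August 30, 1988.

August 30, 1988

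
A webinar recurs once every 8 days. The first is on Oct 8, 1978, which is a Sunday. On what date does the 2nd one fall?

The 2nd occurrence is 1 interval after the first: 1 × 8 = 8 days after Oct 8, 1978.
8 days later is Oct 16, 1978.

Oct 16, 1978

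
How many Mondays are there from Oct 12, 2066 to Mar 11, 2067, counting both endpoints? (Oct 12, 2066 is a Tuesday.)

Oct 12, 2066 is a Tuesday; the first Monday on or after it is Oct 18, 2066 (6 days later).
From Oct 18, 2066 to Mar 11, 2067: 13 + 30 + 31 + 31 + 28 + 11 = 144 days (rest of Oct, Nov, Dec, Jan, Feb, Mar).
144 ÷ 7 = 20 full weeks with remainder 4, so 20 more Mondays after the first → 21.

21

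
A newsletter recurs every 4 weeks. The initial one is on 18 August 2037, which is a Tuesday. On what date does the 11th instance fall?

25 May 2038

The 11th occurrence is 10 intervals after the first: 10 × 28 = 280 days after 18 August 2037.
August has 31 days — 13 days to the end of August leaves 267.
September has 30 days (237 left).
October has 31 days (206 left).
November has 30 days (176 left).
December has 31 days (145 left).
January has 31 days (114 left).
February has 28 days (86 left).
March has 31 days (55 left).
April has 30 days (25 left).
25 days into May → 25 May 2038.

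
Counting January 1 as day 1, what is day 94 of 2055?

January has 31 days (94 − 31 = 63 remain).
February has 28 days (63 − 28 = 35 remain).
March has 31 days (35 − 31 = 4 remain).
4 into April → April 4.

2055-04-04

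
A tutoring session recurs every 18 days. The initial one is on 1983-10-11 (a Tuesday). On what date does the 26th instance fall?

1985-01-03

The 26th occurrence is 25 intervals after the first: 25 × 18 = 450 days after 1983-10-11.
October has 31 days — 20 days to the end of October leaves 430.
From end of October to end of 1983 is 61 days (369 left).
1984 has 366 days (3 left).
3 days into January → 1985-01-03.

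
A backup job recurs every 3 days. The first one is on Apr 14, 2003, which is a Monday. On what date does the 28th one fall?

Jul 4, 2003

The 28th occurrence is 27 intervals after the first: 27 × 3 = 81 days after Apr 14, 2003.
Apr has 30 days — 16 days to the end of Apr leaves 65.
May has 31 days (34 left).
Jun has 30 days (4 left).
4 days into Jul → Jul 4, 2003.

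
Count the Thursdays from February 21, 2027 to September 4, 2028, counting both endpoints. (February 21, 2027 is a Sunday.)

February 21, 2027 is a Sunday; the first Thursday on or after it is February 25, 2027 (4 days later).
From February 25, 2027 to September 4, 2028: 309 + 248 = 557 days (rest of 2027, to September 4, 2028 in 2028).
557 ÷ 7 = 79 full weeks with remainder 4, so 79 more Thursdays after the first → 80.

80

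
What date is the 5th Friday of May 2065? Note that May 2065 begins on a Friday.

29 May 2065

May 2065 begins on a Friday, so the first Friday is May 1.
The 5th Friday is 4 weeks later: 1 + 28 = 29.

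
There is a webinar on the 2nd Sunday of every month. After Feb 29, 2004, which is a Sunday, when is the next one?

Mar 14, 2004

Feb 2004 starts on a Sunday; its first Sunday is the 1st, so the 2nd Sunday is the 8th — Feb 8, 2004.
That is not after Feb 29, 2004, so look at Mar 2004.
Mar 2004 starts on a Monday; its first Sunday is the 7th, so the 2nd Sunday is the 14th — Mar 14, 2004.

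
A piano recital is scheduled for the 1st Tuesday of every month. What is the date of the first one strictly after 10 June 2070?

1 July 2070

June 2070 starts on a Sunday, so its 1st Tuesday is 3 June 2070 (2 days in).
That is not after 10 June 2070, so look at July 2070.
July 2070 starts on a Tuesday, so its 1st Tuesday is 1 July 2070.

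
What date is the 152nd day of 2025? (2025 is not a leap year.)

January has 31 days (152 − 31 = 121 remain).
February has 28 days (121 − 28 = 93 remain).
March has 31 days (93 − 31 = 62 remain).
April has 30 days (62 − 30 = 32 remain).
May has 31 days (32 − 31 = 1 remain).
1 into June → June 1.

2025-06-01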